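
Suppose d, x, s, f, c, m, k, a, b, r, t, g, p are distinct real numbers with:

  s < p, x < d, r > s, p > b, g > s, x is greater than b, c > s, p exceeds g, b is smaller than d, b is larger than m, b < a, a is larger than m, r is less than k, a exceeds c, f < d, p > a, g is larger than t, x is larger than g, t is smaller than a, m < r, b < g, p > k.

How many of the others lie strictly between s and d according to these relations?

The relations place s below d. An element lies strictly between them when it is forced above s and also forced below d.
Above s: {c, g, r, k, x, a, p}. Below d: {m, f, b, t, g, x}.
Intersection: {g, x} — 2.

2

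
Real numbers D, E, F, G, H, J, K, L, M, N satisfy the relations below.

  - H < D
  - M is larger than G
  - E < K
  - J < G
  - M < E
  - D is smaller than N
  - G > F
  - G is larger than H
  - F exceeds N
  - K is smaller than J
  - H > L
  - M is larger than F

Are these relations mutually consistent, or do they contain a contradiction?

We have G < M stated directly, yet also M < E < K < J < G by chaining the others — so M < G. Contradiction.

inconsistent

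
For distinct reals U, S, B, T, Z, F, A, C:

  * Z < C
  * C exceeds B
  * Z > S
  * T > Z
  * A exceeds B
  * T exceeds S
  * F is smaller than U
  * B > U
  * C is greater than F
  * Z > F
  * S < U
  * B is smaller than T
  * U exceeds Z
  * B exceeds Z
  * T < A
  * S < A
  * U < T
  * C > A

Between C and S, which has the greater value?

S < Z and Z < U give S < U.
With U < B: S < Z < U < B.
Then B < T extends the chain to T.
Then T < A extends the chain to A.
With A < C: S < Z < U < B < T < A < C.
So S < C; C is the larger of the two.

C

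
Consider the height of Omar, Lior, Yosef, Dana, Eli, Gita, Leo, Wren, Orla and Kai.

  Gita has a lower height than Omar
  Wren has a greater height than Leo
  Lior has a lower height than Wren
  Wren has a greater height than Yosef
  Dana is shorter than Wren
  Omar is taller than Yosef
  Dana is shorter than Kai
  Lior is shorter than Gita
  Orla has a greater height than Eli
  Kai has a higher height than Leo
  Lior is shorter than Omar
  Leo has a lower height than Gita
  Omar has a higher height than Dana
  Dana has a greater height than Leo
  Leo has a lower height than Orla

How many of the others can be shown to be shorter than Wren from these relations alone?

The elements the relations force below Wren are Leo, Dana, Yosef, Lior — no chain reaches any other.
That is 4.

4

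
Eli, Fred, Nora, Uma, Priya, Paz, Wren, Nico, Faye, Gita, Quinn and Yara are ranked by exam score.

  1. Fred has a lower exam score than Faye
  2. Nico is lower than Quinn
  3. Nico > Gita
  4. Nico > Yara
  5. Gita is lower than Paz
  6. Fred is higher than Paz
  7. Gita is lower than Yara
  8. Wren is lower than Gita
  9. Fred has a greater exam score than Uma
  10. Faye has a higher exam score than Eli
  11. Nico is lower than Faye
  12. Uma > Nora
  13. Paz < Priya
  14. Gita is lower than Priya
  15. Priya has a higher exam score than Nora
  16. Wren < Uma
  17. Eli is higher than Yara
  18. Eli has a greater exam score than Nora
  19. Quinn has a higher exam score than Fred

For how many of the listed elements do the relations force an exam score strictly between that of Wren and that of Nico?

The relations place Wren below Nico. An element lies strictly between them when it is forced above Wren and also forced below Nico.
Above Wren: {Gita, Yara, Eli, Uma, Paz, Fred, Priya, Quinn, Faye}. Below Nico: {Gita, Yara}.
Intersection: {Gita, Yara} — 2.

2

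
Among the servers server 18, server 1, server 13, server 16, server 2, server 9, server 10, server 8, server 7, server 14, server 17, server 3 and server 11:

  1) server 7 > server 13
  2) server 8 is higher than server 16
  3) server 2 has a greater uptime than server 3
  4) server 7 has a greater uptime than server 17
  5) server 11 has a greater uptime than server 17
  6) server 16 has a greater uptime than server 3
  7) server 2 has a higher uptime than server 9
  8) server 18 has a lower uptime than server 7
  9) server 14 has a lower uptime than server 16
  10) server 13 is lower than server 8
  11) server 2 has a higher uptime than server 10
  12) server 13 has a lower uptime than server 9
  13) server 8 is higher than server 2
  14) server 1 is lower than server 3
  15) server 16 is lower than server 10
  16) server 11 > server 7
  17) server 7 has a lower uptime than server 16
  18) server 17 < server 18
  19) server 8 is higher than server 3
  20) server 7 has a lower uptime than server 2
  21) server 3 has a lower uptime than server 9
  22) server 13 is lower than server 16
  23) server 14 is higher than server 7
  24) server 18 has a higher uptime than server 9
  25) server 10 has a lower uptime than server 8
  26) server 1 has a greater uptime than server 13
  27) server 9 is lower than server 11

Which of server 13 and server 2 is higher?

Link the given pairs in sequence: server 13 < server 1; server 1 < server 3; server 3 < server 9; server 9 < server 18; server 18 < server 7; server 7 < server 14; server 14 < server 16; server 16 < server 10; server 10 < server 2.
Chaining these gives server 13 < server 1 < server 3 < server 9 < server 18 < server 7 < server 14 < server 16 < server 10 < server 2.
So server 13 < server 2; server 2 is the higher of the two.

server 2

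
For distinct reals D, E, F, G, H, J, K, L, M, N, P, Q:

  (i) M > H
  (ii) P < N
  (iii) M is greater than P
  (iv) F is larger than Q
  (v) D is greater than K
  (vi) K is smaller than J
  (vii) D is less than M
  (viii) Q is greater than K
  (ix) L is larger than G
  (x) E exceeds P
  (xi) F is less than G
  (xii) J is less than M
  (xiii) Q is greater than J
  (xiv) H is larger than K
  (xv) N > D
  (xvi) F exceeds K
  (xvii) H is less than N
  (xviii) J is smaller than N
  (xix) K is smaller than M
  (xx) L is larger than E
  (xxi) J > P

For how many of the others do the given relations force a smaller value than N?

5

Directly below N: P, J, H, D.
One step further: K (5 so far).
No other element is forced below N by the given relations, so the count is 5.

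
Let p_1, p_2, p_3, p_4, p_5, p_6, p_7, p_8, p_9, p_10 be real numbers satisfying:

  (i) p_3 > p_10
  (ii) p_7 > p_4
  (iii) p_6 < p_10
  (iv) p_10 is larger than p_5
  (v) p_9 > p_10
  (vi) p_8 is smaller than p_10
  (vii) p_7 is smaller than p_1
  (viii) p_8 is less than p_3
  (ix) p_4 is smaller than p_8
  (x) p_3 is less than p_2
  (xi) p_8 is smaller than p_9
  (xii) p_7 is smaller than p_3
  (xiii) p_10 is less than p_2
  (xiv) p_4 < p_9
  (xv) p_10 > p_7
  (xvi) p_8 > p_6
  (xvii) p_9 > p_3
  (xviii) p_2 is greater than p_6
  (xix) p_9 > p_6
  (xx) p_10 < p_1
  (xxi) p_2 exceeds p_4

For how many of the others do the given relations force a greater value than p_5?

5

The elements the relations force above p_5 are p_10, p_3, p_9, p_1, p_2 — no chain reaches any other.
That is 5.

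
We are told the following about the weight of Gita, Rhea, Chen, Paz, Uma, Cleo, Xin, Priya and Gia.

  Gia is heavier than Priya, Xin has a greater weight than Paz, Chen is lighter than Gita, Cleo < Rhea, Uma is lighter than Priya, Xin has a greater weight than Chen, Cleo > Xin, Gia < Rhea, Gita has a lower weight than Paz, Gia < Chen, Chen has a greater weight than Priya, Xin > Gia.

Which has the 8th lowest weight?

Cleo

Piecing the relations together gives one ordering: Uma < Priya < Gia < Chen < Gita < Paz < Xin < Cleo < Rhea.
The 8th smallest is Cleo.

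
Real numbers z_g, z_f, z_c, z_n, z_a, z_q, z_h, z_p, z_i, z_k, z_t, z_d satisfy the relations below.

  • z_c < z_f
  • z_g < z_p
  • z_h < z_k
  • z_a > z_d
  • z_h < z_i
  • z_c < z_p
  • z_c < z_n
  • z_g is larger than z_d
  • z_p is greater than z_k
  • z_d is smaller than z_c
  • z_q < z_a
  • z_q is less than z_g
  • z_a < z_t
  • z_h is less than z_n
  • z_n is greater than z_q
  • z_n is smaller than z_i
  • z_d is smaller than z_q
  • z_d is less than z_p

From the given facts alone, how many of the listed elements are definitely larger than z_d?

9

Directly above z_d: z_c, z_q, z_g, z_a, z_p.
One step further: z_n, z_f, z_t (8 so far).
One step further: z_i (9 so far).
Nothing else is reachable above z_d; 9 in all.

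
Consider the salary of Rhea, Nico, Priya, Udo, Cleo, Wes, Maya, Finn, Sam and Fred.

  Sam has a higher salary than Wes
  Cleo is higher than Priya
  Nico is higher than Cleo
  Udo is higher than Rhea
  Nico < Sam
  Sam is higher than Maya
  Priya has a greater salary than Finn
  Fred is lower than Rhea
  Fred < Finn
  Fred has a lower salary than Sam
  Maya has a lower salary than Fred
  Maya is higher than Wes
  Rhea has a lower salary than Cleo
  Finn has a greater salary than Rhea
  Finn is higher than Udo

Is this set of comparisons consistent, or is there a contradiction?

consistent

Every relation is compatible with Wes < Maya < Fred < Rhea < Udo < Finn < Priya < Cleo < Nico < Sam; the set is consistent.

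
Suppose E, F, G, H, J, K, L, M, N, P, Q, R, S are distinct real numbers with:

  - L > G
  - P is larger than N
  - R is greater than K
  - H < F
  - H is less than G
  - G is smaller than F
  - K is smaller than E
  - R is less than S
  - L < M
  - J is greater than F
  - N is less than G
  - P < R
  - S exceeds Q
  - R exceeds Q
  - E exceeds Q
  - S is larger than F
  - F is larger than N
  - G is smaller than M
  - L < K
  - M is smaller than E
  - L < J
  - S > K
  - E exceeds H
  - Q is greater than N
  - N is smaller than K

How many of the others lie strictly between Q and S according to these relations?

1

The relations place Q below S. An element lies strictly between them when it is forced above Q and also forced below S.
Above Q: {R, E}. Below S: {N, P, H, G, F, L, K, R}.
Intersection: {R} — 1.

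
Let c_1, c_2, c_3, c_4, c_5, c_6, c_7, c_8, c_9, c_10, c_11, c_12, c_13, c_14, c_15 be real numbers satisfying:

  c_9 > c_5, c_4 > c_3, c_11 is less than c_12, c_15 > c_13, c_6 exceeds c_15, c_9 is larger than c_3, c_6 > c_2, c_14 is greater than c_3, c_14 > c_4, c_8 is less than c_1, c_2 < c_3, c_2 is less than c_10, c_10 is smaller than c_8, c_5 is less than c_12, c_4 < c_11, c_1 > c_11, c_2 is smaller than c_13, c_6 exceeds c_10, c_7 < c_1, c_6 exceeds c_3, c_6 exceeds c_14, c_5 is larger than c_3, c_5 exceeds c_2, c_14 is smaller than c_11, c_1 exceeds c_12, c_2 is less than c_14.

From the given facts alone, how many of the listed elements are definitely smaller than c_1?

Directly below c_1: c_7, c_11, c_12, c_8.
One step further: c_10, c_4, c_5, c_14 (8 so far).
One step further: c_2, c_3 (10 so far).
No other element is forced below c_1 by the given relations, so the count is 10.

10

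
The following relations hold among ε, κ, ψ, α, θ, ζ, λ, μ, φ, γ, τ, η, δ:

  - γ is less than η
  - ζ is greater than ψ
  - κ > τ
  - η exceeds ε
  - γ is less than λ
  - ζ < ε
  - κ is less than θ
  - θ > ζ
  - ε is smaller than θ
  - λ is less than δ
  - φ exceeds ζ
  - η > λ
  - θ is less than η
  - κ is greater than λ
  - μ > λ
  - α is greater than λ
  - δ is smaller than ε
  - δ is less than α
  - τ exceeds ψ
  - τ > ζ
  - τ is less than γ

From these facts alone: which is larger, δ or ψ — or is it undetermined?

ψ < ζ and ζ < τ give ψ < τ.
With τ < γ: ψ < ζ < τ < γ.
Then γ < λ extends the chain to λ.
Then λ < δ extends the chain to δ.
So δ is larger.

δ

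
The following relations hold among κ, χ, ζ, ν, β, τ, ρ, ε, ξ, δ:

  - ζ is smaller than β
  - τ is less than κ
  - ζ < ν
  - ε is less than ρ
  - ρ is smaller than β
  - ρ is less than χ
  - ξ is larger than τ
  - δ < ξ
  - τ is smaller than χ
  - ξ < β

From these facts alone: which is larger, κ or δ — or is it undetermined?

Following every chain through δ: above δ we get ξ, β.
κ is not reached, and no chain runs the other way from κ to δ.
So the given relations leave the order of δ and κ undetermined.

undetermined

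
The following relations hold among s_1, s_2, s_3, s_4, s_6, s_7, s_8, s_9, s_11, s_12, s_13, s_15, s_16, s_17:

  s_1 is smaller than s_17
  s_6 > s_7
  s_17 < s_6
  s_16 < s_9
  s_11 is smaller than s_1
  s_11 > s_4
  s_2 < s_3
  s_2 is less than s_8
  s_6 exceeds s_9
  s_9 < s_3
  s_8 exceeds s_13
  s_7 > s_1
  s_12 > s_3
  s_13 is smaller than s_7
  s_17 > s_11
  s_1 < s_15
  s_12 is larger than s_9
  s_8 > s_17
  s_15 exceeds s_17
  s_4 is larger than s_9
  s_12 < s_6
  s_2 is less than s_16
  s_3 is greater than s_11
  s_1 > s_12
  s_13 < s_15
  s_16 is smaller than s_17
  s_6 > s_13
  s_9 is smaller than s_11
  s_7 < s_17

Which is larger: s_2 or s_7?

s_7

s_2 < s_16 and s_16 < s_9 give s_2 < s_9.
With s_9 < s_4: s_2 < s_16 < s_9 < s_4.
Then s_4 < s_11 extends the chain to s_11.
Then s_11 < s_3 extends the chain to s_3.
With s_3 < s_12: s_2 < s_16 < s_9 < s_4 < s_11 < s_3 < s_12.
With s_12 < s_1: s_2 < s_16 < s_9 < s_4 < s_11 < s_3 < s_12 < s_1.
With s_1 < s_7: s_2 < s_16 < s_9 < s_4 < s_11 < s_3 < s_12 < s_1 < s_7.
So s_2 < s_7; s_7 is the larger of the two.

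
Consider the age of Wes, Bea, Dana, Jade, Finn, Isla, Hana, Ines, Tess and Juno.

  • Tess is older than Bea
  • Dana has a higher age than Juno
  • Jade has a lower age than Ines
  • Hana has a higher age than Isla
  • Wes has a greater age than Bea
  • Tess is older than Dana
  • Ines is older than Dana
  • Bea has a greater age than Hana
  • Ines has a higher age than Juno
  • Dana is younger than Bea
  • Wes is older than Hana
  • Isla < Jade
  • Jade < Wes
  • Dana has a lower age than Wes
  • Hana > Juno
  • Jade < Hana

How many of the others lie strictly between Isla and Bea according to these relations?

The relations place Isla below Bea. An element lies strictly between them when it is forced above Isla and also forced below Bea.
Above Isla: {Jade, Hana, Ines, Tess, Wes}. Below Bea: {Juno, Dana, Jade, Hana}.
Intersection: {Jade, Hana} — 2.

2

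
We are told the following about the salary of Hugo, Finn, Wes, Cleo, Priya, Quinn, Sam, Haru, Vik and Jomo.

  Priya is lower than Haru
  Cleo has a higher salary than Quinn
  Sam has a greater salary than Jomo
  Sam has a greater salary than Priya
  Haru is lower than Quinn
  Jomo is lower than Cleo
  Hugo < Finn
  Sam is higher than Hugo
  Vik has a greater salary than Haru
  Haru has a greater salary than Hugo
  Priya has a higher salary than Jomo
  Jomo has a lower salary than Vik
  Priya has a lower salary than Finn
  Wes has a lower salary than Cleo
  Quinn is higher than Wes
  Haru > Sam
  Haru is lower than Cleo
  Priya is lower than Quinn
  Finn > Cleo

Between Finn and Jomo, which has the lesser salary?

Jomo

Jomo < Priya and Priya < Sam give Jomo < Sam.
Then Sam < Haru extends the chain to Haru.
With Haru < Quinn: Jomo < Priya < Sam < Haru < Quinn.
With Quinn < Cleo: Jomo < Priya < Sam < Haru < Quinn < Cleo.
With Cleo < Finn: Jomo < Priya < Sam < Haru < Quinn < Cleo < Finn.
So Jomo < Finn; Jomo is the lower of the two.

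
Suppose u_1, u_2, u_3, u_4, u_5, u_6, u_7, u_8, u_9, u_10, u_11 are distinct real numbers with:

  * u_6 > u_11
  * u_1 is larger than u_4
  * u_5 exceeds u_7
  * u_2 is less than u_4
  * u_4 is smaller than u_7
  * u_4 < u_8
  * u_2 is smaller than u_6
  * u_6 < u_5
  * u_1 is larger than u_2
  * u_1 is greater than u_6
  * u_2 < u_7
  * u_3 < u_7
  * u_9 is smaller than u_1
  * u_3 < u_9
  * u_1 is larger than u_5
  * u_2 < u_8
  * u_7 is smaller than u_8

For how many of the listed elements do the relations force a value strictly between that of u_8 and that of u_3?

1

The relations place u_3 below u_8. An element lies strictly between them when it is forced above u_3 and also forced below u_8.
Above u_3: {u_9, u_7, u_5, u_1}. Below u_8: {u_2, u_4, u_7}.
Intersection: {u_7} — 1.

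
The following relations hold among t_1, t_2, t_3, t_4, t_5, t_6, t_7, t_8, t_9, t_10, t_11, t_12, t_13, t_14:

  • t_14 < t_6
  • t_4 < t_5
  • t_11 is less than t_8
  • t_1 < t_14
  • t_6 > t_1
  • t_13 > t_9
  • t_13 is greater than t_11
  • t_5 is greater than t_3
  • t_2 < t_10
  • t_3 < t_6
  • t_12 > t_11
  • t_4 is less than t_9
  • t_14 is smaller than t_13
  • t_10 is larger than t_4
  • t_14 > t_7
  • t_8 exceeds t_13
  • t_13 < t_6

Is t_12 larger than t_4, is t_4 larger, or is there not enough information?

undetermined

Following every chain through t_4: above t_4 we get t_9, t_13, t_8, t_5, t_10, t_6.
t_12 is not reached, and no chain runs the other way from t_12 to t_4.
So the given relations leave the order of t_4 and t_12 undetermined.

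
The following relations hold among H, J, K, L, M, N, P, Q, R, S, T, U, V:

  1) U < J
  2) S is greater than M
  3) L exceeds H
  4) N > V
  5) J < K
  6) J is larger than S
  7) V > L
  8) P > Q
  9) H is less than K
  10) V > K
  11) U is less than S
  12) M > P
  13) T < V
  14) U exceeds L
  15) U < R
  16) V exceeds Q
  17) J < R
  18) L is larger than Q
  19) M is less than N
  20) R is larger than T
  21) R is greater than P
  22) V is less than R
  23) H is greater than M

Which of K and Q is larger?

Chaining the given relations: Q < P < M < H < L < U < S < J < K.
So Q < K; K is the larger of the two.

K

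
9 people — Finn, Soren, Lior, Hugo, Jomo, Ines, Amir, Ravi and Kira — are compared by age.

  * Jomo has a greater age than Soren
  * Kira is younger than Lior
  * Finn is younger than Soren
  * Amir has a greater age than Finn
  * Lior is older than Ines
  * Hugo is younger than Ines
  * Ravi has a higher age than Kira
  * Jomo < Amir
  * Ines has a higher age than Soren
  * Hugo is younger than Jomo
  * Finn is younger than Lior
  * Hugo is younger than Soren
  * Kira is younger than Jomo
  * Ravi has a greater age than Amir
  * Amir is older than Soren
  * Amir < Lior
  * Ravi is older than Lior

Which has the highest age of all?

Finn is not greatest since Finn < Lior; Hugo is not greatest since Hugo < Soren; Soren is not greatest since Soren < Jomo; Kira is not greatest since Kira < Ravi; Jomo is not greatest since Jomo < Amir; Amir is not greatest since Amir < Ravi; Ines is not greatest since Ines < Lior; Lior is not greatest since Lior < Ravi.
Only Ravi has nothing above it, so Ravi is the highest age.

Ravi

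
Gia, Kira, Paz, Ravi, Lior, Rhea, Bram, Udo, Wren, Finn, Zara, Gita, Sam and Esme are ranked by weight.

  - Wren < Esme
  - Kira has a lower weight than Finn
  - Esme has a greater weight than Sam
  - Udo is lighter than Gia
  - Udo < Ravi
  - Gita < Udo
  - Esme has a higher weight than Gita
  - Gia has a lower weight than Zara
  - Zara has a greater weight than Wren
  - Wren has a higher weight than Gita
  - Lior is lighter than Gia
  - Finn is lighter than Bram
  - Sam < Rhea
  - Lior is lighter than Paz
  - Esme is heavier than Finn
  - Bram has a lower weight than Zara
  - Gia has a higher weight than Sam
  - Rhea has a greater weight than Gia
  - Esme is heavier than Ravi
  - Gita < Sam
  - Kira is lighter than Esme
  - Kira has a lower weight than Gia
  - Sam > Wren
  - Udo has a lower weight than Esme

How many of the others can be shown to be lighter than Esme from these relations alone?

7

Directly below Esme: Kira, Finn, Gita, Udo, Wren, Ravi, Sam.
Nothing else is reachable below Esme; 7 in all.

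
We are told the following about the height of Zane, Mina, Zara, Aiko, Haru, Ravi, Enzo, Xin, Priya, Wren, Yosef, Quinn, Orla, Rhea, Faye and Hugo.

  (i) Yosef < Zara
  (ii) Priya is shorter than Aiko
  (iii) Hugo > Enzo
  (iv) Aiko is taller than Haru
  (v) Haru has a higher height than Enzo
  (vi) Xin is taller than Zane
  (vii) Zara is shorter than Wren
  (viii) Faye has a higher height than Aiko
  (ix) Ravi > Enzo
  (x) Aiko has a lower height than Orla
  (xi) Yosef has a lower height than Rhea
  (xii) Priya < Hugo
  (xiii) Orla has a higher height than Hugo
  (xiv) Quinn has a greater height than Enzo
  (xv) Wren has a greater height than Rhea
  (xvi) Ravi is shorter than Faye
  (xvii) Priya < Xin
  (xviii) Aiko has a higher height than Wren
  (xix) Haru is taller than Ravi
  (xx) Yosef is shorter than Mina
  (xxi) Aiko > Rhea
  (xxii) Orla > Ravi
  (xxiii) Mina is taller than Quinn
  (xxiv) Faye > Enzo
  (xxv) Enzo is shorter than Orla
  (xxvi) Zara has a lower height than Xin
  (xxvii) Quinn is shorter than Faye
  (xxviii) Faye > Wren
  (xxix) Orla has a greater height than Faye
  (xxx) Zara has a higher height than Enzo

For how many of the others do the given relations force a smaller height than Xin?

Directly below Xin: Zara, Zane, Priya.
One step further: Enzo, Yosef (5 so far).
No other element is forced below Xin by the given relations, so the count is 5.

5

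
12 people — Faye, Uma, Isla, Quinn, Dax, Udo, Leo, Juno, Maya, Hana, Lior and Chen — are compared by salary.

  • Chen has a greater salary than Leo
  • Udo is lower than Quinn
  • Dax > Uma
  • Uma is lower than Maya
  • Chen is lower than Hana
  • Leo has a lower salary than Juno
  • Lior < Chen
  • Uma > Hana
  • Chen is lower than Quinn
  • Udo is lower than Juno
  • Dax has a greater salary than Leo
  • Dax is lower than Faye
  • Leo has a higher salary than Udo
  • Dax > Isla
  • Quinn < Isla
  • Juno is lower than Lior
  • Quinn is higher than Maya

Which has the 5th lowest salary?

Chaining the given pairs: Udo < Leo < Juno < Lior < Chen < Hana < Uma < Maya < Quinn < Isla < Dax < Faye.
Counting 5 from the smallest end gives Chen.

Chen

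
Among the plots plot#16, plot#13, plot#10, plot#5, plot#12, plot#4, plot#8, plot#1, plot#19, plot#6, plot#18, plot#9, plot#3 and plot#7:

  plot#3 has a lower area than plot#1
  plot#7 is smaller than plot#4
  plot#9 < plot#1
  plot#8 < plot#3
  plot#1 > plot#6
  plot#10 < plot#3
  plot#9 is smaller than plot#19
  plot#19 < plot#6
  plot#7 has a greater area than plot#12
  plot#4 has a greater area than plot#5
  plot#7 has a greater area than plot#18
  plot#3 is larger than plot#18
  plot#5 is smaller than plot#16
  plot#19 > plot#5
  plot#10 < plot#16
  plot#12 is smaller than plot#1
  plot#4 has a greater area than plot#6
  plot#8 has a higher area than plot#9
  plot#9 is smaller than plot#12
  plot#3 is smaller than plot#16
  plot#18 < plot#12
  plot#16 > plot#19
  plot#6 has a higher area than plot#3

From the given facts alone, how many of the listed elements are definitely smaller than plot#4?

The elements the relations force below plot#4 are plot#5, plot#18, plot#9, plot#12, plot#10, plot#8, plot#3, plot#19, plot#7, plot#6 — no chain reaches any other.
That is 10.

10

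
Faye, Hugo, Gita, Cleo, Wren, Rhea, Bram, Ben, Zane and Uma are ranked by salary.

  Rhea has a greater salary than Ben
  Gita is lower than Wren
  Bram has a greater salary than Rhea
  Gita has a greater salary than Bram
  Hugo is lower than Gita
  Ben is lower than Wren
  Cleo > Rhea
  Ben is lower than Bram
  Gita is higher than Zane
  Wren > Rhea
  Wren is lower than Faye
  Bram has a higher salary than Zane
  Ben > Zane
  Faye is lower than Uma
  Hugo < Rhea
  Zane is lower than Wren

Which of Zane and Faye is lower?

Following the relations from Zane: Zane < Ben < Rhea < Bram < Gita < Wren < Faye.
So Zane < Faye; Zane is the lower of the two.

Zane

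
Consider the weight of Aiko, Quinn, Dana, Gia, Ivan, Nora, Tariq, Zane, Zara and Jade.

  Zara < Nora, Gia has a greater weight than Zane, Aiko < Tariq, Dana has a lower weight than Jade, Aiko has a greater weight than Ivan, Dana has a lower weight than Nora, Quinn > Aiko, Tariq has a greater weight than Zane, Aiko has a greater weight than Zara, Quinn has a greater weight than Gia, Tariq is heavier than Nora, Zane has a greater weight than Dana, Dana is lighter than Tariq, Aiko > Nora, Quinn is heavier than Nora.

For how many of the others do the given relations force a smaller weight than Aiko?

4

Directly below Aiko: Zara, Ivan, Nora.
One step further: Dana (4 so far).
Nothing else is reachable below Aiko; 4 in all.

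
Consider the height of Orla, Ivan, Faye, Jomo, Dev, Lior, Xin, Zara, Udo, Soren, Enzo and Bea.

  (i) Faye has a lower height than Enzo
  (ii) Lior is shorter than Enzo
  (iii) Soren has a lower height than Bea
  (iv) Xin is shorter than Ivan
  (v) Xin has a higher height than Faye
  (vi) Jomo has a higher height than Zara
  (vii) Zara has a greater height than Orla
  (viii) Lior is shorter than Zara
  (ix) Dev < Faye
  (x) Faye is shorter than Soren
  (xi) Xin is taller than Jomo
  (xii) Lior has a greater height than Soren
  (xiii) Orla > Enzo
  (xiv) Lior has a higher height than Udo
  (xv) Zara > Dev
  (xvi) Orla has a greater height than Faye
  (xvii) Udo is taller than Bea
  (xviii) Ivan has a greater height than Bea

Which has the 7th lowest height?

Chaining the given pairs: Dev < Faye < Soren < Bea < Udo < Lior < Enzo < Orla < Zara < Jomo < Xin < Ivan.
The 7th smallest is Enzo.

Enzo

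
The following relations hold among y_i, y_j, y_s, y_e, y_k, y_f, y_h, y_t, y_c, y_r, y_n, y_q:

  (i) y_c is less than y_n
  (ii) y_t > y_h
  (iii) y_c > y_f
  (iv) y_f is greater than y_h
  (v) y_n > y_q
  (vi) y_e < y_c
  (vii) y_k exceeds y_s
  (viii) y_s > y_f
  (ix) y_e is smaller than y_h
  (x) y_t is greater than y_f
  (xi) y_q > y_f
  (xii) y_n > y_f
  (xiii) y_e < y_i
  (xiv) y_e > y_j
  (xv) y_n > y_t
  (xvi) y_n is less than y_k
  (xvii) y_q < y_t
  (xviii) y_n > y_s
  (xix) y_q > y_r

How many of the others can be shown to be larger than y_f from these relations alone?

Directly above y_f: y_c, y_s, y_q, y_t, y_n.
One step further: y_k (6 so far).
Nothing else is reachable above y_f; 6 in all.

6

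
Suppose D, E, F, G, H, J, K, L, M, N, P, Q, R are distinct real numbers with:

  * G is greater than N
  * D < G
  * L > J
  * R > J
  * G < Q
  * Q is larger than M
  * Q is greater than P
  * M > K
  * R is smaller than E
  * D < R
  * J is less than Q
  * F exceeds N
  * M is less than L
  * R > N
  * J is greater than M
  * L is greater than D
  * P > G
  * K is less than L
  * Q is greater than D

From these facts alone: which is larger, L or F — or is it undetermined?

Following every chain through L: below L we get K, D, M, J.
F is not reached, and no chain runs the other way from F to L.
So the given relations leave the order of L and F undetermined.

undetermined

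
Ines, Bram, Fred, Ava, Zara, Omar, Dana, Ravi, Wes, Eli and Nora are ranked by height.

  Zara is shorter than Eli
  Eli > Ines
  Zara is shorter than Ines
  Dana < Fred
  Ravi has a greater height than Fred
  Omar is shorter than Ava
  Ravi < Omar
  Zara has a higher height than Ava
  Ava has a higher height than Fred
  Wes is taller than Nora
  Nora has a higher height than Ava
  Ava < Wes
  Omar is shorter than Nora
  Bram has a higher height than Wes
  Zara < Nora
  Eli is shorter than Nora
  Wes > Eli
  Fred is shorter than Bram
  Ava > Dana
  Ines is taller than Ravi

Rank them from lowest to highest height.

Dana < Fred < Ravi < Omar < Ava < Zara < Ines < Eli < Nora < Wes < Bram

The consecutive links are each given: Dana < Fred; Fred < Ravi; Ravi < Omar; Omar < Ava; Ava < Zara; Zara < Ines; Ines < Eli; Eli < Nora; Nora < Wes; Wes < Bram.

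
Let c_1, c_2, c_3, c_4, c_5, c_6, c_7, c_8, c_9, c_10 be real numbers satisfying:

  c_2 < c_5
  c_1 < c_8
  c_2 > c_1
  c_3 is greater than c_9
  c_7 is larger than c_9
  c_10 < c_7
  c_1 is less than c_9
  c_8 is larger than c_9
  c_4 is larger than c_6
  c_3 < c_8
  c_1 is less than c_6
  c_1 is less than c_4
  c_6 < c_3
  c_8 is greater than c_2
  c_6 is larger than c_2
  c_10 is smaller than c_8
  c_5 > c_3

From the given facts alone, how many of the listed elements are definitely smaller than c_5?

5

From c_5 the given relations immediately reach c_2, c_3.
From those, c_1, c_6, c_9 — 5 in total.
Nothing else is reachable below c_5; 5 in all.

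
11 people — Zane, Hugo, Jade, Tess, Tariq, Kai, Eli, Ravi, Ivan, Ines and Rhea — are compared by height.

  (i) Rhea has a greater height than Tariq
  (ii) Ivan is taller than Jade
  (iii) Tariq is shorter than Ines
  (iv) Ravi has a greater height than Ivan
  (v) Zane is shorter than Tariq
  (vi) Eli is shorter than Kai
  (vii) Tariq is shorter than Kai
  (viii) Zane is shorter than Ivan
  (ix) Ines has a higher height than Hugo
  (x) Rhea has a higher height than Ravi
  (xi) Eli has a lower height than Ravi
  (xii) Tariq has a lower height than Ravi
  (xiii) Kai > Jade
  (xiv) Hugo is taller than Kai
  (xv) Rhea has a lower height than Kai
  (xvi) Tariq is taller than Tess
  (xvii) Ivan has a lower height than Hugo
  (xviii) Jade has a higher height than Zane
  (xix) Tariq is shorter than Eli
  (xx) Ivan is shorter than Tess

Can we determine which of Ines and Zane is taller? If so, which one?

Ines

Zane < Jade and Jade < Ivan give Zane < Ivan.
Then Ivan < Tess extends the chain to Tess.
Then Tess < Tariq extends the chain to Tariq.
Then Tariq < Eli extends the chain to Eli.
Then Eli < Ravi extends the chain to Ravi.
Then Ravi < Rhea extends the chain to Rhea.
With Rhea < Kai: Zane < Jade < Ivan < Tess < Tariq < Eli < Ravi < Rhea < Kai.
Then Kai < Hugo extends the chain to Hugo.
With Hugo < Ines: Zane < Jade < Ivan < Tess < Tariq < Eli < Ravi < Rhea < Kai < Hugo < Ines.
So Ines is taller.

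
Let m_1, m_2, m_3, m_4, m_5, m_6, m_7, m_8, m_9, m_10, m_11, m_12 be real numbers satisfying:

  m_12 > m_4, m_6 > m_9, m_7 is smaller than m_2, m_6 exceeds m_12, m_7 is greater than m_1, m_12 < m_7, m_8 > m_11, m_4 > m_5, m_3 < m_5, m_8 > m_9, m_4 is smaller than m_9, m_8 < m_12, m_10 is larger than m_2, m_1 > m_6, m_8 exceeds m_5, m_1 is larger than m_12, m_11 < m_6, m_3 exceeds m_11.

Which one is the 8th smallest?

The consecutive relations fix a unique order: m_11 < m_3 < m_5 < m_4 < m_9 < m_8 < m_12 < m_6 < m_1 < m_7 < m_2 < m_10.
The 8th smallest is m_6.

m_6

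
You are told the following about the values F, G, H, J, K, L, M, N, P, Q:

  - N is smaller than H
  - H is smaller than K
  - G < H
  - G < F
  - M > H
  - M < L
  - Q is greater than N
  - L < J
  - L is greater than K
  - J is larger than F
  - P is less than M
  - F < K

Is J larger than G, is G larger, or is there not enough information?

J

The relevant relations are G < H; H < M; M < L; L < J.
Chaining these gives G < H < M < L < J.
So J is larger.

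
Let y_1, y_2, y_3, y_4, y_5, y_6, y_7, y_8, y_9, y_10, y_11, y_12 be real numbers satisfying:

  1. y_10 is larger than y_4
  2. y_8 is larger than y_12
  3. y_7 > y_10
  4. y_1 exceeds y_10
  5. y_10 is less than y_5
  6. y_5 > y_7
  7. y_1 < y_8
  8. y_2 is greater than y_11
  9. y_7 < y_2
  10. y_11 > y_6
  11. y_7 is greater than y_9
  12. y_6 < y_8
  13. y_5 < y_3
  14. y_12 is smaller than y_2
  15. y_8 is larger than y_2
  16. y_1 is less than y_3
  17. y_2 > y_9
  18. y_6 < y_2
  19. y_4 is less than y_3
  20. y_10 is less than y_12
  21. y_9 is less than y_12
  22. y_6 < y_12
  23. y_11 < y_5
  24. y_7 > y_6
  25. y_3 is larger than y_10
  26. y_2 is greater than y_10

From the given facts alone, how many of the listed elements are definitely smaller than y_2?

Directly below y_2: y_9, y_6, y_10, y_12, y_11, y_7.
One step further: y_4 (7 so far).
No other element is forced below y_2 by the given relations, so the count is 7.

7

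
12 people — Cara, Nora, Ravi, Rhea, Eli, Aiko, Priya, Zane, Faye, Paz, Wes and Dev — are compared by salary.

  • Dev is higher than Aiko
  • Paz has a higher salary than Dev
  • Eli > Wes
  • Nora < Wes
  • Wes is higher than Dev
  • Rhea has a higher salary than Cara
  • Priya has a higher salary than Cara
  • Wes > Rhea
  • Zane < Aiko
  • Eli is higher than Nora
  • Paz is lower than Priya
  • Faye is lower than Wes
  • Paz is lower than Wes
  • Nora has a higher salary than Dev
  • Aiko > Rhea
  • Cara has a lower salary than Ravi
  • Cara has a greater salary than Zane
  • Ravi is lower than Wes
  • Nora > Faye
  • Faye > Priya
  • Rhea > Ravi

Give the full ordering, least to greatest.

Zane < Cara < Ravi < Rhea < Aiko < Dev < Paz < Priya < Faye < Nora < Wes < Eli

The consecutive links are each given: Zane < Cara; Cara < Ravi; Ravi < Rhea; Rhea < Aiko; Aiko < Dev; Dev < Paz; Paz < Priya; Priya < Faye; Faye < Nora; Nora < Wes; Wes < Eli.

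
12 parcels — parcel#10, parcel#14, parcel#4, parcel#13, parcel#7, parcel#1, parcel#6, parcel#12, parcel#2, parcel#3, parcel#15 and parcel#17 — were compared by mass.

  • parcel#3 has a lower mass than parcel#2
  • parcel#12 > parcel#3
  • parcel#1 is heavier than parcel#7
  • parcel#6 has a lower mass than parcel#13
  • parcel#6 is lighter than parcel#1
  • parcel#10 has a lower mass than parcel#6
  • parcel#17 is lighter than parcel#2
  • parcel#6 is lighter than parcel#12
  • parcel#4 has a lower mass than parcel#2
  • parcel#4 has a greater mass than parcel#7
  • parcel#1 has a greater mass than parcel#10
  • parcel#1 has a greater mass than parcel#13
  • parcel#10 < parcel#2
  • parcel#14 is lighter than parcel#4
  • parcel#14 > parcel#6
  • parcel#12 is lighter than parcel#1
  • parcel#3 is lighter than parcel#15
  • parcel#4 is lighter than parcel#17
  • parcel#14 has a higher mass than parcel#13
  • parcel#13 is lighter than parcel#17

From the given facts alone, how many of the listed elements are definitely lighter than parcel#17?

From parcel#17 the given relations immediately reach parcel#13, parcel#4.
From those, parcel#6, parcel#7, parcel#14 — 5 in total.
From those, parcel#10 — 6 in total.
Nothing else is reachable below parcel#17; 6 in all.

6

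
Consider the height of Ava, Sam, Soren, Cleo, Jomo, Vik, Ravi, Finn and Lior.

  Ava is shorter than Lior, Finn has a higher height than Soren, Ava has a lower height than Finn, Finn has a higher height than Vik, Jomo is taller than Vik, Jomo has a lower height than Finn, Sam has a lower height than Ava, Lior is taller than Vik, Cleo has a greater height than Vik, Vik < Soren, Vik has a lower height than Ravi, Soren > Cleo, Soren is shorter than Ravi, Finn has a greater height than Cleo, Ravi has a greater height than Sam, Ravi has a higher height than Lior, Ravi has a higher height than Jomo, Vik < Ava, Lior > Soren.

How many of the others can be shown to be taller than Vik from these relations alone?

The elements the relations force above Vik are Jomo, Ava, Cleo, Soren, Lior, Ravi, Finn — no chain reaches any other.
That is 7.

7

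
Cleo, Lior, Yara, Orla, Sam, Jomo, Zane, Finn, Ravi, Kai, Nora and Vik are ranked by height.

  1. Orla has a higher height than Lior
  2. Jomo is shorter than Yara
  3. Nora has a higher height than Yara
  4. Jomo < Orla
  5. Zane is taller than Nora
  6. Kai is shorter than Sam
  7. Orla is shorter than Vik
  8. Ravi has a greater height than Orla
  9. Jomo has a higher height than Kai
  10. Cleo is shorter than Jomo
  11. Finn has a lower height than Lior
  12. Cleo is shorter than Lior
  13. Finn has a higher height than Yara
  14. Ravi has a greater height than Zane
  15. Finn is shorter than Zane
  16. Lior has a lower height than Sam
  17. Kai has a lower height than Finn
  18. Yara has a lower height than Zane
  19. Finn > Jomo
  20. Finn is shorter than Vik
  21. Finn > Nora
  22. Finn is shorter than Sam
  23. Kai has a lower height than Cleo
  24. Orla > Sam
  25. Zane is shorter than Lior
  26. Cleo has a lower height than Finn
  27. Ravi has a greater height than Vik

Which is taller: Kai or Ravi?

Ravi

Following the relations from Kai: Kai < Cleo < Jomo < Yara < Nora < Finn < Zane < Lior < Sam < Orla < Vik < Ravi.
So Kai < Ravi; Ravi is the taller of the two.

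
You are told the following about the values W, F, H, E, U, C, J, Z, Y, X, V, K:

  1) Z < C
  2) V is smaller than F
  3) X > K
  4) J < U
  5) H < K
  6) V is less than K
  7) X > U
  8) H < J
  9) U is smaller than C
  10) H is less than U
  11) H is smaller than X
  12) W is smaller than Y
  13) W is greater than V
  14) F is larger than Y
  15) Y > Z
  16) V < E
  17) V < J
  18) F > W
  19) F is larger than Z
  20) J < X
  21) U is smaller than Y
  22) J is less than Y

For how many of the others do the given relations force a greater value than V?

From V the given relations immediately reach J, K, E, W, F.
From those, U, X, Y — 8 in total.
From those, C — 9 in total.
Nothing else is reachable above V; 9 in all.

9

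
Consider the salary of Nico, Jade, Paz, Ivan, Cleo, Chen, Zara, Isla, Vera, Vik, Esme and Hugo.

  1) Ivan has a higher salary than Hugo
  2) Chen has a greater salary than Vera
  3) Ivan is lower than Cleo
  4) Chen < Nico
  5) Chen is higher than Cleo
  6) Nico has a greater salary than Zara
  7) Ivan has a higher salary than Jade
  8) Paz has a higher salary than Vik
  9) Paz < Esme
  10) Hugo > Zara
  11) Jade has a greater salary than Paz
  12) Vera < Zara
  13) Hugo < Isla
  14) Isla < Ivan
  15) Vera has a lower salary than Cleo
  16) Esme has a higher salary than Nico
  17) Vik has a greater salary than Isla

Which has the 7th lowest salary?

Jade

Piecing the relations together gives one ordering: Vera < Zara < Hugo < Isla < Vik < Paz < Jade < Ivan < Cleo < Chen < Nico < Esme.
Counting 7 from the smallest end gives Jade.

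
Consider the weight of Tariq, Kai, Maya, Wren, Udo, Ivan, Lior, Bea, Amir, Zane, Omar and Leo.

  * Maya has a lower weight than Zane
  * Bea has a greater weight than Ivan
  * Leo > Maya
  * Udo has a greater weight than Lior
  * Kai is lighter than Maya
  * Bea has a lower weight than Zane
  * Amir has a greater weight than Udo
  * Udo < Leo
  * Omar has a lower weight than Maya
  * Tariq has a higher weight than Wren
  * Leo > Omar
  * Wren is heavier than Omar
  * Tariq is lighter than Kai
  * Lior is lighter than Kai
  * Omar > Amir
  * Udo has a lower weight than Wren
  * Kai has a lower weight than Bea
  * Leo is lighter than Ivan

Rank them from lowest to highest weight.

Lior < Udo < Amir < Omar < Wren < Tariq < Kai < Maya < Leo < Ivan < Bea < Zane

The consecutive links are each given: Lior < Udo; Udo < Amir; Amir < Omar; Omar < Wren; Wren < Tariq; Tariq < Kai; Kai < Maya; Maya < Leo; Leo < Ivan; Ivan < Bea; Bea < Zane.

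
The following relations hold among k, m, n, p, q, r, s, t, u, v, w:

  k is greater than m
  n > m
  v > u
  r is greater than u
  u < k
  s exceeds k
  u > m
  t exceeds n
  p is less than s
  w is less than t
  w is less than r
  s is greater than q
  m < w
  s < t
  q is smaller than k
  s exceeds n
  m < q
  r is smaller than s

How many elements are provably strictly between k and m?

2

The relations place m below k. An element lies strictly between them when it is forced above m and also forced below k.
Above m: {u, v, q, w, r, n, s, t}. Below k: {u, q}.
Intersection: {u, q} — 2.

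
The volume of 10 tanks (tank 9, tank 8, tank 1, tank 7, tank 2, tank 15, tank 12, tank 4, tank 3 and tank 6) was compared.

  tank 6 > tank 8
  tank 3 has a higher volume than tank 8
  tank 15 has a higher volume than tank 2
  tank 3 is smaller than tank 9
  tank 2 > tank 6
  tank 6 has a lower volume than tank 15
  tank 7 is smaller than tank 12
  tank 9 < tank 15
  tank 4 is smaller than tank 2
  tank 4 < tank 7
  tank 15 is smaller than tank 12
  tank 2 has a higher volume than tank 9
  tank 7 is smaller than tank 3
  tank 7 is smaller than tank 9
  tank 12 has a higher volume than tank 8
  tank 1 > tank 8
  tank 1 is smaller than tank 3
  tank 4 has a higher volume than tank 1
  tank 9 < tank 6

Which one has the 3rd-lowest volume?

The consecutive relations fix a unique order: tank 8 < tank 1 < tank 4 < tank 7 < tank 3 < tank 9 < tank 6 < tank 2 < tank 15 < tank 12.
The 3rd smallest is tank 4.

tank 4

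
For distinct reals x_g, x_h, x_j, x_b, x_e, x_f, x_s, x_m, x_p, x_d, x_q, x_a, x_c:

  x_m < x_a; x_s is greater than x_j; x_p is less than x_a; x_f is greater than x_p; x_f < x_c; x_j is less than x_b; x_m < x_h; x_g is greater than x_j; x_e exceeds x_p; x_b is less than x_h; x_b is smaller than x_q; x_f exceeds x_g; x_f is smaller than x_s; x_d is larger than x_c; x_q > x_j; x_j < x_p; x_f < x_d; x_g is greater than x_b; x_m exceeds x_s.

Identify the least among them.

x_j

x_p is not least since x_j < x_p; x_b is not least since x_j < x_b; x_g is not least since x_j < x_g; x_e is not least since x_p < x_e; x_f is not least since x_p < x_f; x_s is not least since x_f < x_s; x_m is not least since x_s < x_m; x_h is not least since x_b < x_h; x_q is not least since x_j < x_q; x_a is not least since x_m < x_a; x_c is not least since x_f < x_c; x_d is not least since x_f < x_d.
Only x_j has nothing below it, so x_j is the least.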